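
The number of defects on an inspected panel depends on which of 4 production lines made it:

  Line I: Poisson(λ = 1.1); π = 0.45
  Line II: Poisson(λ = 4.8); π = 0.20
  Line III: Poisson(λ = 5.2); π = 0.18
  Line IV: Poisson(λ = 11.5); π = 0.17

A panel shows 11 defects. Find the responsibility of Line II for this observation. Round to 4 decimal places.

0.0553

Posterior ∝ prior × likelihood, so P(k | x) ∝ P(Z=k) f_k(x); normalise over all components.
Poisson probabilities:
  p_I = 2.37925e-08
  p_II = 0.00642517
  p_III = 0.0103884
  p_IV = 0.118068
Prior × likelihood for each component:
  P(Z=I)·p_I = 0.45 × 2.37925e-08 = 1.07066e-08
  P(Z=II)·p_II = 0.20 × 0.00642517 = 0.00128503
  P(Z=III)·p_III = 0.18 × 0.0103884 = 0.00186992
  P(Z=IV)·p_IV = 0.17 × 0.118068 = 0.0200716
Denominator: 1.07066e-08 + 0.00128503 + 0.00186992 + 0.0200716 = 0.0232266
Responsibility of Line II: 0.00128503 / 0.0232266 ≈ 0.0553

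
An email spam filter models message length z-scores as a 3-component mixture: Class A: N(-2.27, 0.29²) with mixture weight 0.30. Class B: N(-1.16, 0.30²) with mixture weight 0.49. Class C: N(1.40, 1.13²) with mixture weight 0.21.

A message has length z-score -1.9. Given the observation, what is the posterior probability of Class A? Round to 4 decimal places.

0.8505

Apply Bayes' rule: the posterior for each component is proportional to its prior times its likelihood at x.
Component likelihoods at x = -1.9:
  f_A = (1/(0.29·√(2π)))·exp(−(-1.9−-2.27)²/(2·0.29²)) = 1.375663·exp(-0.81391) = 0.609585
  f_B = (1/(0.30·√(2π)))·exp(−(-1.9−-1.16)²/(2·0.30²)) = 1.329808·exp(-3.04222) = 0.06347
  f_C = (1/(1.13·√(2π)))·exp(−(-1.9−1.40)²/(2·1.13²)) = 0.353046·exp(-4.26423) = 0.00496476
Weight by the priors:
  π_A·f_A = 0.30 × 0.609585 = 0.182876
  π_B·f_B = 0.49 × 0.06347 = 0.0311003
  π_C·f_C = 0.21 × 0.00496476 = 0.0010426
Denominator: 0.182876 + 0.0311003 + 0.0010426 = 0.215019
P(Class A | x) ≈ 0.8505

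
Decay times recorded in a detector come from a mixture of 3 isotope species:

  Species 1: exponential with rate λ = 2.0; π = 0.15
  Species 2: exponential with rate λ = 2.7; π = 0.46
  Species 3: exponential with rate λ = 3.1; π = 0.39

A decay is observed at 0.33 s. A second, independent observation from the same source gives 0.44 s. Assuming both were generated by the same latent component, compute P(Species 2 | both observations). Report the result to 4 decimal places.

0.4699

Apply Bayes' rule: the posterior for each component is proportional to its prior times its likelihood at x.
Since both observations come from the same component, the likelihood for component k is f_k(x₁)·f_k(x₂).
  L_1 = [2.0·e^(−2.0·0.33) = 2.0·e^(−0.6600) = 1.0337] × [0.829566] = 0.857524
  L_2 = [2.7·e^(−2.7·0.33) = 2.7·e^(−0.8910) = 1.10766] × [0.823042] = 0.911652
  L_3 = [3.1·e^(−3.1·0.33) = 3.1·e^(−1.0230) = 1.1145] × [0.792472] = 0.883207
Weight by the priors:
  π_1·L_1 = 0.15 × 0.857524 = 0.128629
  π_2·L_2 = 0.46 × 0.911652 = 0.41936
  π_3·L_3 = 0.39 × 0.883207 = 0.344451
Evidence: 0.128629 + 0.41936 + 0.344451 = 0.892439
So the posterior for Species 2 is 0.41936 / 0.892439 ≈ 0.4699.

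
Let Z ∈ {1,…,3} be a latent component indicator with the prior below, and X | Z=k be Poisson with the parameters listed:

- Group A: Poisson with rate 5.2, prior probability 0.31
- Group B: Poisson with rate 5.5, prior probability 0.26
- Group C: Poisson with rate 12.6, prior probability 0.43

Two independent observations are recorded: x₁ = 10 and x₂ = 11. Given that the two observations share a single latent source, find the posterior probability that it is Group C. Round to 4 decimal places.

0.9608

P(component k | x) = π_k·f_k(x) / marginal(x), where marginal(x) = Σ_j π_j·f_j(x).
Since both observations come from the same component, the likelihood for component k is f_k(x₁)·f_k(x₂).
  L_A = [e^(−5.2)·5.2^10/10! = 0.0219755] × [0.0103884] = 0.000228291
  L_B = [e^(−5.5)·5.5^10/10! = 0.0285262] × [0.0142631] = 0.000406873
  L_C = [e^(−12.6)·12.6^10/10! = 0.0937199] × [0.107352] = 0.010061
Prior × likelihood for each component:
  π_A·L_A = 0.31 × 0.000228291 = 7.07702e-05
  π_B·L_B = 0.26 × 0.000406873 = 0.000105787
  π_C·L_C = 0.43 × 0.010061 = 0.00432624
Evidence: 7.07702e-05 + 0.000105787 + 0.00432624 = 0.00450279
P(Group C | x) ≈ 0.9608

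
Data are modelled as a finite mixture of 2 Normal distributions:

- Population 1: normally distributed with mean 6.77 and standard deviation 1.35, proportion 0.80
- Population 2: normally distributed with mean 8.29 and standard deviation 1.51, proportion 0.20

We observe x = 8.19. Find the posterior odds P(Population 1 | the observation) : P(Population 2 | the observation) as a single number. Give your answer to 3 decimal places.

Since P(k|x) ∝ π_k f_k(x), the posterior odds are π_i f_i(x) / (π_j f_j(x)).
Evaluate each component's likelihood at the observed value:
  L_1 = 0.169952
  L_2 = 0.263621
0.135962 / 0.0527243 ≈ 2.579

2.579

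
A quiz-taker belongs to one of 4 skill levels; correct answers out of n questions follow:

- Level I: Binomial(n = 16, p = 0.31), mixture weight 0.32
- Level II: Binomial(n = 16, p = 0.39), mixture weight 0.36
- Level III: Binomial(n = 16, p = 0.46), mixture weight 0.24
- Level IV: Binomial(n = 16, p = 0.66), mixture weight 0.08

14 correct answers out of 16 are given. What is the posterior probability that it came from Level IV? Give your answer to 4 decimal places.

Apply Bayes' rule: the posterior for each component is proportional to its prior times its likelihood at x.
Evaluate each component's likelihood at the observed value:
  f_I = 4.32457e-06
  f_II = 8.40902e-05
  f_III = 0.000664628
  f_IV = 0.0412814
Unnormalised posteriors:
  P(Z=I)·f_I = 0.32 × 4.32457e-06 = 1.38386e-06
  P(Z=II)·f_II = 0.36 × 8.40902e-05 = 3.02725e-05
  P(Z=III)·f_III = 0.24 × 0.000664628 = 0.000159511
  P(Z=IV)·f_IV = 0.08 × 0.0412814 = 0.00330251
Evidence: 1.38386e-06 + 3.02725e-05 + 0.000159511 + 0.00330251 = 0.00349368
So the posterior for Level IV is 0.00330251 / 0.00349368 ≈ 0.9453.

0.9453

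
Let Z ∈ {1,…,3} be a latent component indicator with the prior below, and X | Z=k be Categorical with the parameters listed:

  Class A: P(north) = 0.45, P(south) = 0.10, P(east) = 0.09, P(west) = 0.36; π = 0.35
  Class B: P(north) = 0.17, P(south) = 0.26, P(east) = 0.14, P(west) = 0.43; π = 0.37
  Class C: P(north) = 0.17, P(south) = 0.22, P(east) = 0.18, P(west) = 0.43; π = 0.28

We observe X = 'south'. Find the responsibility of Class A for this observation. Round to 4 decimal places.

0.1815

Posterior ∝ prior × likelihood, so P(k | x) ∝ π_k f_k(x); normalise over all components.
Evaluate each component's likelihood at the observed value:
  p_A = P(south | comp) = 0.10
  p_B = P(south | comp) = 0.26
  p_C = P(south | comp) = 0.22
Prior × likelihood for each component:
  π_A·p_A = 0.35 × 0.1 = 0.035
  π_B·p_B = 0.37 × 0.26 = 0.0962
  π_C·p_C = 0.28 × 0.22 = 0.0616
Sum: 0.035 + 0.0962 + 0.0616 = 0.1928
P(Class A | the observation) = 0.035 / 0.1928 ≈ 0.1815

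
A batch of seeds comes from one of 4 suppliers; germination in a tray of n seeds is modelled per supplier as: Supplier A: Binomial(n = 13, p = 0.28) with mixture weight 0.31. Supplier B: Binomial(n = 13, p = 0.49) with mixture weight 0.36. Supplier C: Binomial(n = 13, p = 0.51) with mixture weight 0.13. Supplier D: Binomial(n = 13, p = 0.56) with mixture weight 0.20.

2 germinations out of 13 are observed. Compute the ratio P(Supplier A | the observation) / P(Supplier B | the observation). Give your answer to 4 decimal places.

Only the two components matter; the odds are (P(Z=i) f_i(x)) / (P(Z=j) f_j(x)).
Evaluate each component's likelihood at the observed value:
  f_A = C(13,2)·0.28^2·0.72^11 = 78·0.0784·0.0269561 = 0.164842
  f_B = C(13,2)·0.49^2·0.51^11 = 78·0.2401·0.000607116 = 0.01137
  f_C = C(13,2)·0.51^2·0.49^11 = 78·0.2601·0.000390982 = 0.00793217
  f_D = C(13,2)·0.56^2·0.44^11 = 78·0.3136·0.000119668 = 0.00292718
0.051101 / 0.00409318 ≈ 12.4844

12.4844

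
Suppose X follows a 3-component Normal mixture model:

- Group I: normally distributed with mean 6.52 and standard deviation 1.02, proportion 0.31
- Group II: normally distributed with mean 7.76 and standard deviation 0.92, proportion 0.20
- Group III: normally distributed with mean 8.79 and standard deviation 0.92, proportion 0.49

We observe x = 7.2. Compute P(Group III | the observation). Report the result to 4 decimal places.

By Bayes' theorem, P(k | x) = π_k f_k(x) / Σ_j π_j f_j(x).
Normal densities:
  f_I = 0.313184
  f_II = 0.360302
  f_III = 0.0973931
Prior × likelihood for each component:
  π_I·f_I = 0.31 × 0.313184 = 0.0970871
  π_II·f_II = 0.20 × 0.360302 = 0.0720604
  π_III·f_III = 0.49 × 0.0973931 = 0.0477226
Normaliser: 0.0970871 + 0.0720604 + 0.0477226 = 0.21687
P(Group III | the observation) ≈ 0.2201

0.2201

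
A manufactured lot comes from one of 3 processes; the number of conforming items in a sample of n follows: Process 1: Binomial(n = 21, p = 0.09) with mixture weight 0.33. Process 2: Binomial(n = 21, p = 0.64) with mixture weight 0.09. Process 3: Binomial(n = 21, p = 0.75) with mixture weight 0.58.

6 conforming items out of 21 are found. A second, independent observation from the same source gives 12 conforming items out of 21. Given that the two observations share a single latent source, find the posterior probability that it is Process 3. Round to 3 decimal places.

0.017

By Bayes' theorem, P(k | x) = π_k f_k(x) / Σ_j π_j f_j(x).
Since both observations come from the same component, the likelihood for component k is f_k(x₁)·f_k(x₂).
  L_1 = [C(21,6)·0.09^6·0.91^15 = 54264·5.31441e-07·0.243008 = 0.0070079] × [3.55244e-08] = 2.48951e-10
  L_2 = [C(21,6)·0.64^6·0.36^15 = 54264·0.0687195·2.21074e-07 = 0.000824383] × [0.14097] = 0.000116213
  L_3 = [C(21,6)·0.75^6·0.25^15 = 54264·0.177979·9.31323e-10 = 8.99455e-06] × [0.0355172] = 3.19462e-07
Prior × likelihood for each component:
  π_1·L_1 = 0.33 × 2.48951e-10 = 8.21539e-11
  π_2·L_2 = 0.09 × 0.000116213 = 1.04592e-05
  π_3·L_3 = 0.58 × 3.19462e-07 = 1.85288e-07
Denominator: 8.21539e-11 + 1.04592e-05 + 1.85288e-07 = 1.06446e-05
So the posterior for Process 3 is 1.85288e-07 / 1.06446e-05 ≈ 0.017.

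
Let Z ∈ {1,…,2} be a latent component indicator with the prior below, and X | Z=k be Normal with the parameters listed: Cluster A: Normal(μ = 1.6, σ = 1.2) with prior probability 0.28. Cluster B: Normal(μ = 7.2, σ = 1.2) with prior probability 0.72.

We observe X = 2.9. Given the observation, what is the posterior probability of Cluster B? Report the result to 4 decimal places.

P(component k | x) = w_k·f_k(x) / marginal(x), where marginal(x) = Σ_j w_j·f_j(x).
Component likelihoods at x = 2.9:
  f_A = (1/(1.2·√(2π)))·exp(−(2.9−1.6)²/(2·1.2²)) = 0.332452·exp(-0.58681) = 0.184877
  f_B = (1/(1.2·√(2π)))·exp(−(2.9−7.2)²/(2·1.2²)) = 0.332452·exp(-6.42014) = 0.000541375
Unnormalised posteriors:
  w_A·f_A = 0.28 × 0.184877 = 0.0517655
  w_B·f_B = 0.72 × 0.000541375 = 0.00038979
Marginal: 0.0517655 + 0.00038979 = 0.0521553
Responsibility of Cluster B: 0.00038979 / 0.0521553 ≈ 0.0075

0.0075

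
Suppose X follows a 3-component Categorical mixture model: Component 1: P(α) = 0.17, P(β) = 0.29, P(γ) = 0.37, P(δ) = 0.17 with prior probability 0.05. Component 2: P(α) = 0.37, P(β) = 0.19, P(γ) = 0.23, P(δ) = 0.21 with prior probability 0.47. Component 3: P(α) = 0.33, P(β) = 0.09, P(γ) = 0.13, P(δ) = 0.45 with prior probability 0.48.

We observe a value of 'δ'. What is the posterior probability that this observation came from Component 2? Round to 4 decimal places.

The responsibility of component k is w_k f_k(x) divided by Σ_j w_j f_j(x).
Evaluate each component's likelihood at the observed value:
  L_1 = 0.17
  L_2 = 0.21
  L_3 = 0.45
Prior × likelihood for each component:
  w_1·L_1 = 0.05 × 0.17 = 0.0085
  w_2·L_2 = 0.47 × 0.21 = 0.0987
  w_3·L_3 = 0.48 × 0.45 = 0.216
Evidence: 0.0085 + 0.0987 + 0.216 = 0.3232
P(Component 2 | x) ≈ 0.3054

0.3054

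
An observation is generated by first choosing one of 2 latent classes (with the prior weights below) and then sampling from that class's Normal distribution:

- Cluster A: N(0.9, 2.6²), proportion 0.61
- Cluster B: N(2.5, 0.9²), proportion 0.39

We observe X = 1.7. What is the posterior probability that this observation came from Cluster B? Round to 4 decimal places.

0.5661

By Bayes' theorem, P(k | x) = π_k f_k(x) / Σ_j π_j f_j(x).
Normal densities:
  L_A = 0.146345
  L_B = 0.298603
Multiply by the mixture weights:
  π_A·L_A = 0.61 × 0.146345 = 0.0892706
  π_B·L_B = 0.39 × 0.298603 = 0.116455
Normaliser: 0.0892706 + 0.116455 = 0.205726
So the posterior for Cluster B is 0.116455 / 0.205726 ≈ 0.5661.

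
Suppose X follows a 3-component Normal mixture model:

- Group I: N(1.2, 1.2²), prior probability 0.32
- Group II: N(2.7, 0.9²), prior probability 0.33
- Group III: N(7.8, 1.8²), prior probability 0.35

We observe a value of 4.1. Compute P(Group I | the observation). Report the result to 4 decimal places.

0.0977

P(component k | x) = π_k·f_k(x) / marginal(x), where marginal(x) = Σ_j π_j·f_j(x).
Component likelihoods at x = 4.1:
  p_I = 0.0179279
  p_II = 0.132198
  p_III = 0.0267993
Prior × likelihood for each component:
  π_I·p_I = 0.32 × 0.0179279 = 0.00573692
  π_II·p_II = 0.33 × 0.132198 = 0.0436253
  π_III·p_III = 0.35 × 0.0267993 = 0.00937975
Marginal: 0.00573692 + 0.0436253 + 0.00937975 = 0.058742
Responsibility of Group I: 0.00573692 / 0.058742 ≈ 0.0977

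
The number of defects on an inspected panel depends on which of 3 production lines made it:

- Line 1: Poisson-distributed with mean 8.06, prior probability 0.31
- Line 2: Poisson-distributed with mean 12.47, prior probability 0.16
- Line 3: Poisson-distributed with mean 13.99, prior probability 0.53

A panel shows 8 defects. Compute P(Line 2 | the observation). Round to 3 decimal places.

0.130

Posterior ∝ prior × likelihood, so P(k | x) ∝ P(Z=k) f_k(x); normalise over all components.
Evaluate each component's likelihood at the observed value:
  L_1 = 0.139555
  L_2 = 0.0556877
  L_3 = 0.0305662
Unnormalised posteriors:
  P(Z=1)·L_1 = 0.31 × 0.139555 = 0.0432621
  P(Z=2)·L_2 = 0.16 × 0.0556877 = 0.00891002
  P(Z=3)·L_3 = 0.53 × 0.0305662 = 0.0162001
Marginal: 0.0432621 + 0.00891002 + 0.0162001 = 0.0683722
P(Line 2 | x) ≈ 0.130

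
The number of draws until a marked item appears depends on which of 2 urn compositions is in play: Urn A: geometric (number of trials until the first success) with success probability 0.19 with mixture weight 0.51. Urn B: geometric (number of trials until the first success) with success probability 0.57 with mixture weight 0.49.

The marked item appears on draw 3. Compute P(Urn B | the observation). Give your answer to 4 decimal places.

0.4482

The responsibility of component k is P(Z=k) f_k(x) divided by Σ_j P(Z=j) f_j(x).
Component likelihoods at x = 3:
  p_A = 0.19·(1−0.19)^2 = 0.19·0.6561 = 0.124659
  p_B = 0.57·(1−0.57)^2 = 0.57·0.1849 = 0.105393
Multiply by the mixture weights:
  P(Z=A)·p_A = 0.51 × 0.124659 = 0.0635761
  P(Z=B)·p_B = 0.49 × 0.105393 = 0.0516426
Denominator: 0.0635761 + 0.0516426 = 0.115219
P(Urn B | the observation) ≈ 0.4482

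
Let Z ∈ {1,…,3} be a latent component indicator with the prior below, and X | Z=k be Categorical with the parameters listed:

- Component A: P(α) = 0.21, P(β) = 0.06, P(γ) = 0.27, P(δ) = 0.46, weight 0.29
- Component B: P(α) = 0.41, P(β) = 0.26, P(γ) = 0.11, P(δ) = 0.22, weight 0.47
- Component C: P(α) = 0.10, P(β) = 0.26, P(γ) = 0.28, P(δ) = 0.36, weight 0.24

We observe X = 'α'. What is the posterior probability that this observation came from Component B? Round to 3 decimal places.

By Bayes' theorem, P(k | x) = w_k f_k(x) / Σ_j w_j f_j(x).
Evaluate each component's likelihood at the observed value:
  L_A = P(α | comp) = 0.21
  L_B = P(α | comp) = 0.41
  L_C = P(α | comp) = 0.10
Multiply by the mixture weights:
  w_A·L_A = 0.29 × 0.21 = 0.0609
  w_B·L_B = 0.47 × 0.41 = 0.1927
  w_C·L_C = 0.24 × 0.1 = 0.024
Sum: 0.0609 + 0.1927 + 0.024 = 0.2776
So the posterior for Component B is 0.1927 / 0.2776 ≈ 0.694.

0.694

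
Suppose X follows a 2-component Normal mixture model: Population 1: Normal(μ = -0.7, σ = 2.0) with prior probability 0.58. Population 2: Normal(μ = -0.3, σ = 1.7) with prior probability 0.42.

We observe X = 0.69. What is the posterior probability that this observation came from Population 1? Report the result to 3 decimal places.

By Bayes' theorem, P(k | x) = π_k f_k(x) / Σ_j π_j f_j(x).
Normal densities:
  p_1 = 0.156672
  p_2 = 0.19807
Prior × likelihood for each component:
  π_1·p_1 = 0.58 × 0.156672 = 0.09087
  π_2·p_2 = 0.42 × 0.19807 = 0.0831894
Evidence: 0.09087 + 0.0831894 = 0.174059
Responsibility of Population 1: 0.09087 / 0.174059 ≈ 0.522

0.522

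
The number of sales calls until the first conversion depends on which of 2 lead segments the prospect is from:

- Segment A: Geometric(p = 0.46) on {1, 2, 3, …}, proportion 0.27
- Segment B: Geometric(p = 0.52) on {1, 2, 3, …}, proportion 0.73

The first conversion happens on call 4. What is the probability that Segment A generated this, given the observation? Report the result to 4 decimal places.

P(component k | x) = π_k·f_k(x) / marginal(x), where marginal(x) = Σ_j π_j·f_j(x).
Geometric probabilities:
  L_A = 0.46·(1−0.46)^3 = 0.46·0.157464 = 0.0724334
  L_B = 0.52·(1−0.52)^3 = 0.52·0.110592 = 0.0575078
Weight by the priors:
  π_A·L_A = 0.27 × 0.0724334 = 0.019557
  π_B·L_B = 0.73 × 0.0575078 = 0.0419807
Denominator: 0.019557 + 0.0419807 = 0.0615378
P(Segment A | x) ≈ 0.3178

0.3178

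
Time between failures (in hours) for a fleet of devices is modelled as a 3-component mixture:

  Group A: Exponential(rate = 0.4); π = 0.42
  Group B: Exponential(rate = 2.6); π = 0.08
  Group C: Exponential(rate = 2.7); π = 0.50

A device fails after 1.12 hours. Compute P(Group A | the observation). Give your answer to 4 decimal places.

0.5825

By Bayes' theorem, P(k | x) = π_k f_k(x) / Σ_j π_j f_j(x).
Exponential densities:
  f_A = 0.4·e^(−0.4·1.12) = 0.4·e^(−0.4480) = 0.255562
  f_B = 2.6·e^(−2.6·1.12) = 2.6·e^(−2.9120) = 0.141354
  f_C = 2.7·e^(−2.7·1.12) = 2.7·e^(−3.0240) = 0.131237
Unnormalised posteriors:
  π_A·f_A = 0.42 × 0.255562 = 0.107336
  π_B·f_B = 0.08 × 0.141354 = 0.0113083
  π_C·f_C = 0.50 × 0.131237 = 0.0656186
Marginal: 0.107336 + 0.0113083 + 0.0656186 = 0.184263
So the posterior for Group A is 0.107336 / 0.184263 ≈ 0.5825.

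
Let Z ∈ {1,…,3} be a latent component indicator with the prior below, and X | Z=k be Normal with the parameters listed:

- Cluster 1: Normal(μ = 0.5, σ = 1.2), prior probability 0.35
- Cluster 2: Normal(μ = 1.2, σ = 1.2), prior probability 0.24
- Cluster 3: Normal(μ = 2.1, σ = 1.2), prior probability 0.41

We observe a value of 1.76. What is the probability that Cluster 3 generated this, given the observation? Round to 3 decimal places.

0.486

Posterior ∝ prior × likelihood, so P(k | x) ∝ π_k f_k(x); normalise over all components.
Normal densities:
  f_1 = 0.191568
  f_2 = 0.298153
  f_3 = 0.319372
Unnormalised posteriors:
  π_1·f_1 = 0.35 × 0.191568 = 0.067049
  π_2·f_2 = 0.24 × 0.298153 = 0.0715567
  π_3·f_3 = 0.41 × 0.319372 = 0.130942
Evidence: 0.067049 + 0.0715567 + 0.130942 = 0.269548
P(Cluster 3 | data) ≈ 0.486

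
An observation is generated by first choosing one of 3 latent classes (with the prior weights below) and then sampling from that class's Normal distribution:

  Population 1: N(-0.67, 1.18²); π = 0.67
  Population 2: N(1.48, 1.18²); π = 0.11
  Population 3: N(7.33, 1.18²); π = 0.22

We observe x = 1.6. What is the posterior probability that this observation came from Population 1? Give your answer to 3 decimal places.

Apply Bayes' rule: the posterior for each component is proportional to its prior times its likelihood at x.
Evaluate each component's likelihood at the observed value:
  p_1 = 0.0531403
  p_2 = 0.336343
  p_3 = 2.56259e-06
Unnormalised posteriors:
  π_1·p_1 = 0.67 × 0.0531403 = 0.035604
  π_2·p_2 = 0.11 × 0.336343 = 0.0369977
  π_3·p_3 = 0.22 × 2.56259e-06 = 5.6377e-07
Denominator: 0.035604 + 0.0369977 + 5.6377e-07 = 0.0726023
So the posterior for Population 1 is 0.035604 / 0.0726023 ≈ 0.490.

0.490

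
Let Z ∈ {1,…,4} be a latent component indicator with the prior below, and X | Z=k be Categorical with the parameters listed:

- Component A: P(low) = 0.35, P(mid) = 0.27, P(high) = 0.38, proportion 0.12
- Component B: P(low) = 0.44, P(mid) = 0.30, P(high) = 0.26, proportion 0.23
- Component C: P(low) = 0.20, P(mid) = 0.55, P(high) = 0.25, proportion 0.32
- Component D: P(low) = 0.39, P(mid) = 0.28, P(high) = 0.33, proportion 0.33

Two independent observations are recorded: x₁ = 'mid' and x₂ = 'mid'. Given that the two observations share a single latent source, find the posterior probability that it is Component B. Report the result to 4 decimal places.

Apply Bayes' rule: the posterior for each component is proportional to its prior times its likelihood at x.
Since both observations come from the same component, the likelihood for component k is f_k(x₁)·f_k(x₂).
  f_A = [0.27] × [0.27] = 0.0729
  f_B = [0.3] × [0.3] = 0.09
  f_C = [0.55] × [0.55] = 0.3025
  f_D = [0.28] × [0.28] = 0.0784
Weight by the priors:
  w_A·f_A = 0.12 × 0.0729 = 0.008748
  w_B·f_B = 0.23 × 0.09 = 0.0207
  w_C·f_C = 0.32 × 0.3025 = 0.0968
  w_D·f_D = 0.33 × 0.0784 = 0.025872
Normaliser: 0.008748 + 0.0207 + 0.0968 + 0.025872 = 0.15212
So the posterior for Component B is 0.0207 / 0.15212 ≈ 0.1361.

0.1361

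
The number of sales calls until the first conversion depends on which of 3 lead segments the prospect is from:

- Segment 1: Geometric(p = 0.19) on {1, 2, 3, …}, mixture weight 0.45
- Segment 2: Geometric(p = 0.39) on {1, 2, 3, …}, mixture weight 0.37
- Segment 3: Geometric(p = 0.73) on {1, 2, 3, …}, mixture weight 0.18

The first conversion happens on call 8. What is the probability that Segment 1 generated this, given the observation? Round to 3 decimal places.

0.811

Posterior ∝ prior × likelihood, so P(k | x) ∝ P(Z=k) f_k(x); normalise over all components.
Geometric probabilities:
  p_1 = 0.19·(1−0.19)^7 = 0.19·0.228768 = 0.0434659
  p_2 = 0.39·(1−0.39)^7 = 0.39·0.0314274 = 0.0122567
  p_3 = 0.73·(1−0.73)^7 = 0.73·0.000104604 = 7.63606e-05
Multiply by the mixture weights:
  P(Z=1)·p_1 = 0.45 × 0.0434659 = 0.0195597
  P(Z=2)·p_2 = 0.37 × 0.0122567 = 0.00453498
  P(Z=3)·p_3 = 0.18 × 7.63606e-05 = 1.37449e-05
Denominator: 0.0195597 + 0.00453498 + 1.37449e-05 = 0.0241084
P(Segment 1 | the observation) = 0.0195597 / 0.0241084 ≈ 0.811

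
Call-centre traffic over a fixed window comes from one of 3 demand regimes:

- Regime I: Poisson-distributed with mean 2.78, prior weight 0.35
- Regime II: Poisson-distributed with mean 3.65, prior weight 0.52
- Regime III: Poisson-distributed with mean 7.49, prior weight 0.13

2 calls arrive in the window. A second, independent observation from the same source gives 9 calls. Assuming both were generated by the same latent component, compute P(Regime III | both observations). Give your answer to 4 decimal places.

The responsibility of component k is w_k f_k(x) divided by Σ_j w_j f_j(x).
Since both observations come from the same component, the likelihood for component k is f_k(x₁)·f_k(x₂).
  L_I = [e^(−2.78)·2.78^2/2! = 0.239729] × [0.00169551] = 0.000406464
  L_II = [e^(−3.65)·3.65^2/2! = 0.173133] × [0.00823565] = 0.00142587
  L_III = [e^(−7.49)·7.49^2/2! = 0.01567] × [0.114211] = 0.00178968
Unnormalised posteriors:
  w_I·L_I = 0.35 × 0.000406464 = 0.000142263
  w_II·L_II = 0.52 × 0.00142587 = 0.00074145
  w_III·L_III = 0.13 × 0.00178968 = 0.000232659
Normaliser: 0.000142263 + 0.00074145 + 0.000232659 = 0.00111637
Responsibility of Regime III: 0.000232659 / 0.00111637 ≈ 0.2084

0.2084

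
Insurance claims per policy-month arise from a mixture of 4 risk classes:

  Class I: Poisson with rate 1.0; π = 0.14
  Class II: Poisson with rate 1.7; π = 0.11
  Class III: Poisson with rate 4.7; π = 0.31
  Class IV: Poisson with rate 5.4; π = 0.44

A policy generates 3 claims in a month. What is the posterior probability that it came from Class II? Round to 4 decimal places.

P(component k | x) = P(Z=k)·f_k(x) / marginal(x), where marginal(x) = Σ_j P(Z=j)·f_j(x).
Evaluate each component's likelihood at the observed value:
  p_I = 0.0613132
  p_II = 0.149587
  p_III = 0.157383
  p_IV = 0.118533
Unnormalised posteriors:
  P(Z=I)·p_I = 0.14 × 0.0613132 = 0.00858385
  P(Z=II)·p_II = 0.11 × 0.149587 = 0.0164546
  P(Z=III)·p_III = 0.31 × 0.157383 = 0.0487888
  P(Z=IV)·p_IV = 0.44 × 0.118533 = 0.0521546
Denominator: 0.00858385 + 0.0164546 + 0.0487888 + 0.0521546 = 0.125982
So the posterior for Class II is 0.0164546 / 0.125982 ≈ 0.1306.

0.1306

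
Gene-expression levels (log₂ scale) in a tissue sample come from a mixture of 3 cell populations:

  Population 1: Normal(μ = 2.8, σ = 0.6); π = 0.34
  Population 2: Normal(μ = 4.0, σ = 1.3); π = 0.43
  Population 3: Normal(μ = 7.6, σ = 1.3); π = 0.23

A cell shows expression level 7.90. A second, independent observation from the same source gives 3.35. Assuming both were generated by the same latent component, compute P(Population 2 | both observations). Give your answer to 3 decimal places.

0.798

By Bayes' theorem, P(k | x) = π_k f_k(x) / Σ_j π_j f_j(x).
Since both observations come from the same component, the likelihood for component k is f_k(x₁)·f_k(x₂).
  p_1 = [(1/(0.6·√(2π)))·exp(−(7.90−2.8)²/(2·0.6²)) = 0.664904·exp(-36.12500) = 1.36104e-16] × [0.436812] = 5.94519e-17
  p_2 = [(1/(1.3·√(2π)))·exp(−(7.90−4.0)²/(2·1.3²)) = 0.306879·exp(-4.50000) = 0.00340911] × [0.270819] = 0.000923255
  p_3 = [(1/(1.3·√(2π)))·exp(−(7.90−7.6)²/(2·1.3²)) = 0.306879·exp(-0.02663) = 0.298815] × [0.00146597] = 0.000438054
Weight by the priors:
  π_1·p_1 = 0.34 × 5.94519e-17 = 2.02136e-17
  π_2·p_2 = 0.43 × 0.000923255 = 0.000396999
  π_3·p_3 = 0.23 × 0.000438054 = 0.000100752
Evidence: 2.02136e-17 + 0.000396999 + 0.000100752 = 0.000497752
P(Population 2 | x) ≈ 0.798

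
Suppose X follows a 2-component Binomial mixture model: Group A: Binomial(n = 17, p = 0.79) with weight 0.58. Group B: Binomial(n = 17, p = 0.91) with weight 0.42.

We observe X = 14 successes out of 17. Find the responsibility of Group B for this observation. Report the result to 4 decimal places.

The responsibility of component k is w_k f_k(x) divided by Σ_j w_j f_j(x).
Binomial probabilities:
  f_A = C(17,14)·0.79^14·0.21^3 = 680·0.036879·0.009261 = 0.232245
  f_B = C(17,14)·0.91^14·0.09^3 = 680·0.267042·0.000729 = 0.132378
Prior × likelihood for each component:
  w_A·f_A = 0.58 × 0.232245 = 0.134702
  w_B·f_B = 0.42 × 0.132378 = 0.0555988
Sum: 0.134702 + 0.0555988 = 0.190301
P(Group B | 14 successes out of 17) ≈ 0.2922

0.2922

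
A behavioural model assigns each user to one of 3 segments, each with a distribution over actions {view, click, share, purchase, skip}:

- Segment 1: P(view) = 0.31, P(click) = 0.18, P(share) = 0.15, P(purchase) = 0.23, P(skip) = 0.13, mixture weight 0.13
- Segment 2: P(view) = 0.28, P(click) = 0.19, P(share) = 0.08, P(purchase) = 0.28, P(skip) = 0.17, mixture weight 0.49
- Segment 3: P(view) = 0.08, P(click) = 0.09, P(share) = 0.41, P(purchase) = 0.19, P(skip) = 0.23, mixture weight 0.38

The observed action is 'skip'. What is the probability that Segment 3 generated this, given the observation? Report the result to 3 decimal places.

P(component k | x) = π_k·f_k(x) / marginal(x), where marginal(x) = Σ_j π_j·f_j(x).
Component likelihoods at x = 'skip':
  p_1 = 0.13
  p_2 = 0.17
  p_3 = 0.23
Prior × likelihood for each component:
  π_1·p_1 = 0.13 × 0.13 = 0.0169
  π_2·p_2 = 0.49 × 0.17 = 0.0833
  π_3·p_3 = 0.38 × 0.23 = 0.0874
Sum: 0.0169 + 0.0833 + 0.0874 = 0.1876
P(Segment 3 | 'skip') ≈ 0.466

0.466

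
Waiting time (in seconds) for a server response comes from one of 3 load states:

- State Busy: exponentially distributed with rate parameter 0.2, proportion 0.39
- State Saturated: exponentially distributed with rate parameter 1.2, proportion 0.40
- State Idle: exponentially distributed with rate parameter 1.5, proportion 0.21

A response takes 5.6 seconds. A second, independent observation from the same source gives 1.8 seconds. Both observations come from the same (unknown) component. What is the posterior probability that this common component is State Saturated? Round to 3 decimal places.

0.022

By Bayes' theorem, P(k | x) = π_k f_k(x) / Σ_j π_j f_j(x).
Since both observations come from the same component, the likelihood for component k is f_k(x₁)·f_k(x₂).
  L_Busy = [0.2·e^(−0.2·5.6) = 0.2·e^(−1.1200) = 0.065256] × [0.139535] = 0.00910551
  L_Saturated = [1.2·e^(−1.2·5.6) = 1.2·e^(−6.7200) = 0.00144785] × [0.13839] = 0.000200368
  L_Idle = [1.5·e^(−1.5·5.6) = 1.5·e^(−8.4000) = 0.000337301] × [0.100808] = 3.40027e-05
Prior × likelihood for each component:
  π_Busy·L_Busy = 0.39 × 0.00910551 = 0.00355115
  π_Saturated·L_Saturated = 0.40 × 0.000200368 = 8.0147e-05
  π_Idle·L_Idle = 0.21 × 3.40027e-05 = 7.14057e-06
Sum: 0.00355115 + 8.0147e-05 + 7.14057e-06 = 0.00363844
Responsibility of State Saturated: 8.0147e-05 / 0.00363844 ≈ 0.022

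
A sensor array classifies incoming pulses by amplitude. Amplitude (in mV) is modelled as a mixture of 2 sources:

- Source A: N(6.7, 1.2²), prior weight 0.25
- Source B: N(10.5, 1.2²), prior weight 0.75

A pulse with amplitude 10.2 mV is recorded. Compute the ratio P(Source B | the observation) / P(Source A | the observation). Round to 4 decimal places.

Posterior odds = (π_i f_i(x)) / (π_j f_j(x)); the normalising sum cancels.
Normal densities:
  L_A = (1/(1.2·√(2π)))·exp(−(10.2−6.7)²/(2·1.2²)) = 0.332452·exp(-4.25347) = 0.00472573
  L_B = (1/(1.2·√(2π)))·exp(−(10.2−10.5)²/(2·1.2²)) = 0.332452·exp(-0.03125) = 0.322223
Odds = (0.75/0.25) × (0.322223/0.00472573) = 3 × 68.1848 ≈ 204.5545

204.5545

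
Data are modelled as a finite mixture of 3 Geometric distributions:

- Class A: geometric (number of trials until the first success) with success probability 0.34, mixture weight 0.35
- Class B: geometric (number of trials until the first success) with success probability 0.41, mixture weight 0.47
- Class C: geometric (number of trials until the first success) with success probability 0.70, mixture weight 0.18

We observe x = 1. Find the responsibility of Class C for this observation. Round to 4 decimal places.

P(component k | x) = w_k·f_k(x) / marginal(x), where marginal(x) = Σ_j w_j·f_j(x).
Geometric probabilities:
  p_A = 0.34·(1−0.34)^0 = 0.34·1 = 0.34
  p_B = 0.41·(1−0.41)^0 = 0.41·1 = 0.41
  p_C = 0.70·(1−0.70)^0 = 0.70·1 = 0.7
Multiply by the mixture weights:
  w_A·p_A = 0.35 × 0.34 = 0.119
  w_B·p_B = 0.47 × 0.41 = 0.1927
  w_C·p_C = 0.18 × 0.7 = 0.126
Denominator: 0.119 + 0.1927 + 0.126 = 0.4377
P(Class C | x) ≈ 0.2879

0.2879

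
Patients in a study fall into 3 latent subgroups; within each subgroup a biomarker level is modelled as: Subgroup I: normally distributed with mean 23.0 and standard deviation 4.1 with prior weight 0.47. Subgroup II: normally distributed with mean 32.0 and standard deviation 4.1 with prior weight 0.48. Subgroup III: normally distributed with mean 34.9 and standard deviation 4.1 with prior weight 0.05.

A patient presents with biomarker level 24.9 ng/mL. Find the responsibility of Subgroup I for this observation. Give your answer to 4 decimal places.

Apply Bayes' rule: the posterior for each component is proportional to its prior times its likelihood at x.
Component likelihoods at x = 24.9 ng/mL:
  f_I = (1/(4.1·√(2π)))·exp(−(24.9−23.0)²/(2·4.1²)) = 0.097303·exp(-0.10738) = 0.0873963
  f_II = (1/(4.1·√(2π)))·exp(−(24.9−32.0)²/(2·4.1²)) = 0.097303·exp(-1.49941) = 0.0217242
  f_III = (1/(4.1·√(2π)))·exp(−(24.9−34.9)²/(2·4.1²)) = 0.097303·exp(-2.97442) = 0.00496995
Prior × likelihood for each component:
  π_I·f_I = 0.47 × 0.0873963 = 0.0410763
  π_II·f_II = 0.48 × 0.0217242 = 0.0104276
  π_III·f_III = 0.05 × 0.00496995 = 0.000248498
Marginal: 0.0410763 + 0.0104276 + 0.000248498 = 0.0517524
Responsibility of Subgroup I: 0.0410763 / 0.0517524 ≈ 0.7937

0.7937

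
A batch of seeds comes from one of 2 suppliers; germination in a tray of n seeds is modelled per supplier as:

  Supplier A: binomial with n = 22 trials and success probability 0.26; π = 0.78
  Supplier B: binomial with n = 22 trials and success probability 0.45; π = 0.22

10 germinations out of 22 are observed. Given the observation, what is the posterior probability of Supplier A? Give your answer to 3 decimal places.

P(component k | x) = P(Z=k)·f_k(x) / marginal(x), where marginal(x) = Σ_j P(Z=j)·f_j(x).
Component likelihoods at x = 10 germinations out of 22:
  f_A = 0.0246139
  f_B = 0.168711
Unnormalised posteriors:
  P(Z=A)·f_A = 0.78 × 0.0246139 = 0.0191989
  P(Z=B)·f_B = 0.22 × 0.168711 = 0.0371165
Sum: 0.0191989 + 0.0371165 = 0.0563153
So the posterior for Supplier A is 0.0191989 / 0.0563153 ≈ 0.341.

0.341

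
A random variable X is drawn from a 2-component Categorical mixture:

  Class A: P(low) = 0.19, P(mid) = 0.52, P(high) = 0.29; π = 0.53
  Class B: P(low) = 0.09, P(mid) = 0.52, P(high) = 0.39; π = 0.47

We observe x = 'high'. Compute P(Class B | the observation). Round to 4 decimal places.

0.5439

Apply Bayes' rule: the posterior for each component is proportional to its prior times its likelihood at x.
Evaluate each component's likelihood at the observed value:
  p_A = 0.29
  p_B = 0.39
Weight by the priors:
  π_A·p_A = 0.53 × 0.29 = 0.1537
  π_B·p_B = 0.47 × 0.39 = 0.1833
Sum: 0.1537 + 0.1833 = 0.337
P(Class B | x) ≈ 0.5439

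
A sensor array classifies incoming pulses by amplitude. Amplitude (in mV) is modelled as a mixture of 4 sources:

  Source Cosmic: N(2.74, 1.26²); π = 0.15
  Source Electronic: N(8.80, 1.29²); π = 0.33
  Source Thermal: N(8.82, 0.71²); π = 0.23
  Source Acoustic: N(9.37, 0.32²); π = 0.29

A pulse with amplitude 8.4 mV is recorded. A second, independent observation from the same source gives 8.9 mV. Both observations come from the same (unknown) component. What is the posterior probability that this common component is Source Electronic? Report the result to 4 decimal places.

0.3256

P(component k | x) = π_k·f_k(x) / marginal(x), where marginal(x) = Σ_j π_j·f_j(x).
Since both observations come from the same component, the likelihood for component k is f_k(x₁)·f_k(x₂).
  L_Cosmic = [1.31463e-05] × [2.04387e-06] = 2.68693e-11
  L_Electronic = [0.294742] × [0.30833] = 0.0908777
  L_Thermal = [0.471699] × [0.558335] = 0.263366
  L_Acoustic = [0.012604] × [0.423959] = 0.00534358
Prior × likelihood for each component:
  π_Cosmic·L_Cosmic = 0.15 × 2.68693e-11 = 4.0304e-12
  π_Electronic·L_Electronic = 0.33 × 0.0908777 = 0.0299897
  π_Thermal·L_Thermal = 0.23 × 0.263366 = 0.0605742
  π_Acoustic·L_Acoustic = 0.29 × 0.00534358 = 0.00154964
Marginal: 4.0304e-12 + 0.0299897 + 0.0605742 + 0.00154964 = 0.0921135
P(Source Electronic | x₁,x₂) ≈ 0.3256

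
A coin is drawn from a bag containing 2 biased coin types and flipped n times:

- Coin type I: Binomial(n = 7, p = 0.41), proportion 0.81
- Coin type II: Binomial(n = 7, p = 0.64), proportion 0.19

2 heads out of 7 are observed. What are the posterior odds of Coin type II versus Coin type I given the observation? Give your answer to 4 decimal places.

0.0483

Since P(k|x) ∝ π_k f_k(x), the posterior odds are π_i f_i(x) / (π_j f_j(x)).
Binomial probabilities:
  f_I = 0.252375
  f_II = 0.0520106
Posterior odds = (π_II·f_II) / (π_I·f_I) = (0.19·0.0520106) / (0.81·0.252375) = 0.00988201 / 0.204424 ≈ 0.0483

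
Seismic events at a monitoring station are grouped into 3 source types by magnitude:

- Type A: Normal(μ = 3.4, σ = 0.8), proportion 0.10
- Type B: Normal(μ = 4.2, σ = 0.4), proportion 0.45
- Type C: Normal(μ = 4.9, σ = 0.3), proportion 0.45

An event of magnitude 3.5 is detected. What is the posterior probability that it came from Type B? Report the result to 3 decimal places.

0.662

Posterior ∝ prior × likelihood, so P(k | x) ∝ π_k f_k(x); normalise over all components.
Evaluate each component's likelihood at the observed value:
  L_A = (1/(0.8·√(2π)))·exp(−(3.5−3.4)²/(2·0.8²)) = 0.498678·exp(-0.00781) = 0.494797
  L_B = (1/(0.4·√(2π)))·exp(−(3.5−4.2)²/(2·0.4²)) = 0.997356·exp(-1.53125) = 0.215693
  L_C = (1/(0.3·√(2π)))·exp(−(3.5−4.9)²/(2·0.3²)) = 1.329808·exp(-10.88889) = 2.48202e-05
Unnormalised posteriors:
  π_A·L_A = 0.10 × 0.494797 = 0.0494797
  π_B·L_B = 0.45 × 0.215693 = 0.097062
  π_C·L_C = 0.45 × 2.48202e-05 = 1.11691e-05
Denominator: 0.0494797 + 0.097062 + 1.11691e-05 = 0.146553
Responsibility of Type B: 0.097062 / 0.146553 ≈ 0.662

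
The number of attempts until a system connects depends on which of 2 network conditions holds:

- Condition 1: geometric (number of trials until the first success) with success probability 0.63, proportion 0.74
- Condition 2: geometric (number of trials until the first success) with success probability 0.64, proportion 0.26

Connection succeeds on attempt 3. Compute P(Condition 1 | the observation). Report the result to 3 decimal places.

P(component k | x) = w_k·f_k(x) / marginal(x), where marginal(x) = Σ_j w_j·f_j(x).
Evaluate each component's likelihood at the observed value:
  f_1 = 0.086247
  f_2 = 0.082944
Weight by the priors:
  w_1·f_1 = 0.74 × 0.086247 = 0.0638228
  w_2·f_2 = 0.26 × 0.082944 = 0.0215654
Normaliser: 0.0638228 + 0.0215654 = 0.0853882
So the posterior for Condition 1 is 0.0638228 / 0.0853882 ≈ 0.747.

0.747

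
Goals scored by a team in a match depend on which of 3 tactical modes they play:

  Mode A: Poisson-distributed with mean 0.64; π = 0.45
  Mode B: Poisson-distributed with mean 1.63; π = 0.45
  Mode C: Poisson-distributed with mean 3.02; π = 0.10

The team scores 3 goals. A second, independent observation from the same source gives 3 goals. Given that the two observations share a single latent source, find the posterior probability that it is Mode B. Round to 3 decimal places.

The responsibility of component k is w_k f_k(x) divided by Σ_j w_j f_j(x).
Since both observations come from the same component, the likelihood for component k is f_k(x₁)·f_k(x₂).
  f_A = [0.0230378] × [0.0230378] = 0.000530738
  f_B = [0.14142] × [0.14142] = 0.0199997
  f_C = [0.224027] × [0.224027] = 0.0501881
Prior × likelihood for each component:
  w_A·f_A = 0.45 × 0.000530738 = 0.000238832
  w_B·f_B = 0.45 × 0.0199997 = 0.00899986
  w_C·f_C = 0.10 × 0.0501881 = 0.00501881
Sum: 0.000238832 + 0.00899986 + 0.00501881 = 0.0142575
Responsibility of Mode B: 0.00899986 / 0.0142575 ≈ 0.631

0.631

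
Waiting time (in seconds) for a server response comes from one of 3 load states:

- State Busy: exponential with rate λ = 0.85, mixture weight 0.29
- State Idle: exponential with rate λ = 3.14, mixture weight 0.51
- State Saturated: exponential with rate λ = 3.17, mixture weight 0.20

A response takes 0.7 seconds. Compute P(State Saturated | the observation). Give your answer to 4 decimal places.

0.1801

By Bayes' theorem, P(k | x) = π_k f_k(x) / Σ_j π_j f_j(x).
Component likelihoods at x = 0.7 seconds:
  L_Busy = 0.468828
  L_Idle = 0.348618
  L_Saturated = 0.344635
Unnormalised posteriors:
  π_Busy·L_Busy = 0.29 × 0.468828 = 0.13596
  π_Idle·L_Idle = 0.51 × 0.348618 = 0.177795
  π_Saturated·L_Saturated = 0.20 × 0.344635 = 0.0689271
Normaliser: 0.13596 + 0.177795 + 0.0689271 = 0.382683
P(State Saturated | 0.7 seconds) = 0.0689271 / 0.382683 ≈ 0.1801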